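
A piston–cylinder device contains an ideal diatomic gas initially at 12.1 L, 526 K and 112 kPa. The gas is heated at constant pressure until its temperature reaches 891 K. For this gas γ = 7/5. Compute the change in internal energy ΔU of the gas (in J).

n = P₁V₁/(RT₁) = 112×12.1/(8.314×526) = 0.310 mol.
Isobaric: P stays 112 kPa; V/T = const ⇒ T₂ = 891 K, V₂ = 20.5 L.
For an ideal gas ΔU = nCvΔT with Cv = (5/2)R = 20.8 J/(mol·K).
ΔU = 0.310×20.8×(891−526) = 2350 J.

2350 J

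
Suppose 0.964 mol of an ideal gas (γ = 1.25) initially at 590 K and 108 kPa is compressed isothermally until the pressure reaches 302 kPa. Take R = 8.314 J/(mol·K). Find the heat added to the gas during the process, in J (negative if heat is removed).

-4860 J

V₁ = nRT₁/P₁ = 0.964×8.314×590/108 = 43.8 L.
Isothermal: T stays 590 K; PV = const ⇒ V₂ = 15.7 L, P₂ = 302 kPa.
ΔU = 0 (ideal gas, T constant).
W = nRT ln(V₂/V₁) = 0.964×8.314×590×ln(0.358) = -4860 J.
Q = ΔU + W = -4860 J.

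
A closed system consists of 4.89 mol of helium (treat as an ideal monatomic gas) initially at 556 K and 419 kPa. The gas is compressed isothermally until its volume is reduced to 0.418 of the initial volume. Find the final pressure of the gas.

V₁ = nRT₁/P₁ = 4.89×8.314×556/419 = 53.9 L.
Isothermal: T stays 556 K; PV = const ⇒ V₂ = 22.6 L, P₂ = 1000 kPa.

1000 kPa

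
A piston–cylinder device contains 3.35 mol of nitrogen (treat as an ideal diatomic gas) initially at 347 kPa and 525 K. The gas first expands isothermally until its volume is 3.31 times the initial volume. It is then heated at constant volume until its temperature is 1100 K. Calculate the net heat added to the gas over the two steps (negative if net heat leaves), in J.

57500 J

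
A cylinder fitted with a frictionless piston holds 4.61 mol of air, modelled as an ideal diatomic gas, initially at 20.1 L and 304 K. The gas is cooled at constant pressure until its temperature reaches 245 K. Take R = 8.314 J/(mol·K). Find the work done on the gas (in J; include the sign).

2260 J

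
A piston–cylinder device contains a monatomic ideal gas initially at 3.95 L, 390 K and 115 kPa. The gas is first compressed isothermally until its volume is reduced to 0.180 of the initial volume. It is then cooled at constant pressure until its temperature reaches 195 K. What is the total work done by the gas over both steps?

n = P₁V₁/(RT₁) = 115×3.95/(8.314×390) = 0.140 mol.
Step 1 — Isothermal: T stays 390 K; PV = const ⇒ V₂ = 0.711 L, P₂ = 639 kPa.
ΔU = 0 (ideal gas, T constant).
W = nRT ln(V₂/V₁) = 0.140×8.314×390×ln(0.180) = -779 J.
Q = ΔU + W = -779 J.
State after step 1: P = 639 kPa, V = 0.711 L, T = 390 K.
Step 2 — Isobaric: P stays 639 kPa; V/T = const ⇒ T₂ = 195 K, V₂ = 0.355 L.
W = PΔV = 639×(0.355−0.711) kPa·L = -227 J.
ΔU = nCvΔT = 0.140×12.5×(195−390) = -341 J.
Q = ΔU + W = nCpΔT = -568 J.
Net over both steps: W = -1010 J, Q = -1350 J, ΔU = -341 J.

-1010 J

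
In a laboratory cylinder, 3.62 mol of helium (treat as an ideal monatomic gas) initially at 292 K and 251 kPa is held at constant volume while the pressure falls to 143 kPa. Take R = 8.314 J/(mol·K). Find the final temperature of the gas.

166 K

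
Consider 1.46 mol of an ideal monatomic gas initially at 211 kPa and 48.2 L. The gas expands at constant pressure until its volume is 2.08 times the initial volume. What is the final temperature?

1740 K

T₁ = P₁V₁/(nR) = 211×48.2/(1.46×8.314) = 838 K.
Isobaric: P stays 211 kPa; V/T = const ⇒ T₂ = 1740 K, V₂ = 100 L.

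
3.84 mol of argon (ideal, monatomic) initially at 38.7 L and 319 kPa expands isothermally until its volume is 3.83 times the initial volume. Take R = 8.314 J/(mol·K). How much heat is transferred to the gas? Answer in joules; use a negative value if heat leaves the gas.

T₁ = P₁V₁/(nR) = 319×38.7/(3.84×8.314) = 387 K.
Isothermal: T stays 387 K; PV = const ⇒ V₂ = 148 L, P₂ = 83.3 kPa.
ΔU = 0 (ideal gas, T constant).
W = nRT ln(V₂/V₁) = 3.84×8.314×387×ln(3.83) = 16600 J.
Q = ΔU + W = 16600 J.

16600 J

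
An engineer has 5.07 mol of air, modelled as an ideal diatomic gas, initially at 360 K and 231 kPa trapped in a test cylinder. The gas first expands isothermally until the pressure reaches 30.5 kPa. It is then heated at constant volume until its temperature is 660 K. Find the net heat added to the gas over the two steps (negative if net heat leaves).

62300 J

V₁ = nRT₁/P₁ = 5.07×8.314×360/231 = 65.7 L.
Step 1 — Isothermal: T stays 360 K; PV = const ⇒ V₂ = 498 L, P₂ = 30.5 kPa.
ΔU = 0 (ideal gas, T constant).
W = nRT ln(V₂/V₁) = 5.07×8.314×360×ln(7.57) = 30700 J.
Q = ΔU + W = 30700 J.
State after step 1: P = 30.5 kPa, V = 498 L, T = 360 K.
Step 2 — Isochoric: V stays 498 L; P/T = const ⇒ T₂ = 660 K, P₂ = 55.9 kPa.
W = 0 (no volume change).
ΔU = nCvΔT = 5.07×20.8×(660−360) = 31600 J.
Q = ΔU = 31600 J.
Net over both steps: W = 30700 J, Q = 62300 J, ΔU = 31600 J.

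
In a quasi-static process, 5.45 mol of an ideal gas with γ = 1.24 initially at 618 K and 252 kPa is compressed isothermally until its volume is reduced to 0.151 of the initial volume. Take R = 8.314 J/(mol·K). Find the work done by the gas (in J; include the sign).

-52900 J

V₁ = nRT₁/P₁ = 5.45×8.314×618/252 = 111 L.
Isothermal: T stays 618 K; PV = const ⇒ V₂ = 16.8 L, P₂ = 1670 kPa.
W = nRT ln(V₂/V₁) = 5.45×8.314×618×ln(0.151) = -52900 J.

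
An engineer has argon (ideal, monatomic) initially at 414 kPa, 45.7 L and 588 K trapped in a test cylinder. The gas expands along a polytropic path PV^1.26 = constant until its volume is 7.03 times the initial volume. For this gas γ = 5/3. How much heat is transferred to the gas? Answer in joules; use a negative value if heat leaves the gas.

n = P₁V₁/(RT₁) = 414×45.7/(8.314×588) = 3.87 mol.
Polytropic n=1.26: T₂ = T₁(V₁/V₂)^(n−1) = 588×(0.142)^0.26 = 354 K; P₂ = P₁(V₁/V₂)^n = 35.5 kPa.
W = (P₁V₁−P₂V₂)/(n−1) = (414×45.7−35.5×321)/0.26 = 28900 J.
ΔU = nCvΔT = 3.87×12.5×(354−588) = -11300 J.
Q = ΔU + W = 17700 J.

17700 J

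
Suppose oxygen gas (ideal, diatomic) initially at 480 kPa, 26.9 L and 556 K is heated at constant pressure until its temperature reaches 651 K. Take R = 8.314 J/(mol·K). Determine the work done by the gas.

n = P₁V₁/(RT₁) = 480×26.9/(8.314×556) = 2.79 mol.
Isobaric: P stays 480 kPa; V/T = const ⇒ T₂ = 651 K, V₂ = 31.5 L.
W = PΔV = 480×(31.5−26.9) kPa·L = 2210 J.

2210 J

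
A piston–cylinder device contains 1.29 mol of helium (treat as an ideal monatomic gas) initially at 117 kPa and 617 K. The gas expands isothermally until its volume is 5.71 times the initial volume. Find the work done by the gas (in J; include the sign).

11500 J

V₁ = nRT₁/P₁ = 1.29×8.314×617/117 = 56.6 L.
Isothermal: T stays 617 K; PV = const ⇒ V₂ = 323 L, P₂ = 20.5 kPa.
W = nRT ln(V₂/V₁) = 1.29×8.314×617×ln(5.71) = 11500 J.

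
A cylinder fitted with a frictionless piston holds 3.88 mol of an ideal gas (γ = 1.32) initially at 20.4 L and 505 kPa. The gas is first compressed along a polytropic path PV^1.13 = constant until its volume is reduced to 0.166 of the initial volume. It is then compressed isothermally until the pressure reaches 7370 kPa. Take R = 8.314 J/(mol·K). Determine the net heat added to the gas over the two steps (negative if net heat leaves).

T₁ = P₁V₁/(nR) = 505×20.4/(3.88×8.314) = 319 K.
Step 1 — Polytropic n=1.13: T₂ = T₁(V₁/V₂)^(n−1) = 319×(6.02)^0.13 = 403 K; P₂ = P₁(V₁/V₂)^n = 3840 kPa.
W = (P₁V₁−P₂V₂)/(n−1) = (505×20.4−3840×3.39)/0.13 = -20800 J.
ΔU = nCvΔT = 3.88×26.0×(403−319) = 8470 J.
Q = ΔU + W = -12400 J.
State after step 1: P = 3840 kPa, V = 3.39 L, T = 403 K.
Step 2 — Isothermal: T stays 403 K; PV = const ⇒ V₂ = 1.77 L, P₂ = 7370 kPa.
ΔU = 0 (ideal gas, T constant).
W = nRT ln(V₂/V₁) = 3.88×8.314×403×ln(0.521) = -8480 J.
Q = ΔU + W = -8480 J.
Net over both steps: W = -29300 J, Q = -20800 J, ΔU = 8470 J.

-20800 J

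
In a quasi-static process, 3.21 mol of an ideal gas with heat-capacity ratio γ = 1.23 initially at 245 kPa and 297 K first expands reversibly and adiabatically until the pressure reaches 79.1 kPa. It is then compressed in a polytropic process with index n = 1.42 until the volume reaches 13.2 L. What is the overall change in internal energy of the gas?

V₁ = nRT₁/P₁ = 3.21×8.314×297/245 = 32.4 L.
Step 1 — Adiabatic: T₂/T₁ = (P₂/P₁)^((γ−1)/γ) ⇒ T₂ = 297×(0.323)^0.187 = 240 K; V₂ = 81.1 L.
ΔU = nCvΔT = 3.21×36.1×(240−297) = -6570 J.
Q = 0 for an adiabatic process, so W = −ΔU = 6570 J.
State after step 1: P = 79.1 kPa, V = 81.1 L, T = 240 K.
Step 2 — Polytropic n=1.42: T₂ = T₁(V₁/V₂)^(n−1) = 240×(6.14)^0.42 = 515 K; P₂ = P₁(V₁/V₂)^n = 1040 kPa.
W = (P₁V₁−P₂V₂)/(n−1) = (79.1×81.1−1040×13.2)/0.42 = -17500 J.
ΔU = nCvΔT = 3.21×36.1×(515−240) = 31900 J.
Q = ΔU + W = 14400 J.
Net over both steps: W = -10900 J, Q = 14400 J, ΔU = 25300 J.

25300 J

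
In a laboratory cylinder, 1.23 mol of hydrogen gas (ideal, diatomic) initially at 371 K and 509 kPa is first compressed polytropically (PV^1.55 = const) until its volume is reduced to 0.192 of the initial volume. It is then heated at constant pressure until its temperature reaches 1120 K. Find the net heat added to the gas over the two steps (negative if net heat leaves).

V₁ = nRT₁/P₁ = 1.23×8.314×371/509 = 7.45 L.
Step 1 — Polytropic n=1.55: T₂ = T₁(V₁/V₂)^(n−1) = 371×(5.21)^0.55 = 920 K; P₂ = P₁(V₁/V₂)^n = 6570 kPa.
W = (P₁V₁−P₂V₂)/(n−1) = (509×7.45−6570×1.43)/0.55 = -10200 J.
ΔU = nCvΔT = 1.23×20.8×(920−371) = 14000 J.
Q = ΔU + W = 3820 J.
State after step 1: P = 6570 kPa, V = 1.43 L, T = 920 K.
Step 2 — Isobaric: P stays 6570 kPa; V/T = const ⇒ T₂ = 1120 K, V₂ = 1.74 L.
W = PΔV = 6570×(1.74−1.43) kPa·L = 2050 J.
ΔU = nCvΔT = 1.23×20.8×(1120−920) = 5130 J.
Q = ΔU + W = nCpΔT = 7180 J.
Net over both steps: W = -8150 J, Q = 11000 J, ΔU = 19100 J.

11000 J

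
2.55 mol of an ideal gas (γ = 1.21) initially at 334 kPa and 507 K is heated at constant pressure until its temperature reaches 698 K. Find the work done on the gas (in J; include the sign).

-4050 J

V₁ = nRT₁/P₁ = 2.55×8.314×507/334 = 32.2 L.
Isobaric: P stays 334 kPa; V/T = const ⇒ T₂ = 698 K, V₂ = 44.3 L.
W = PΔV = 334×(44.3−32.2) kPa·L = 4050 J.
Work done on the gas = −W_by = -4050 J.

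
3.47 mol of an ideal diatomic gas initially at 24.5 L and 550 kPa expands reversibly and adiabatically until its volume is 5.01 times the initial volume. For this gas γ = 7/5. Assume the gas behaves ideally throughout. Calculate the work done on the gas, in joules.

-16000 J

T₁ = P₁V₁/(nR) = 550×24.5/(3.47×8.314) = 467 K.
Adiabatic: TV^(γ−1) = const ⇒ T₂ = 467×(0.200)^0.400 = 245 K; PV^γ = const ⇒ P₂ = 57.6 kPa.
ΔU = nCvΔT = 3.47×20.8×(245−467) = -16000 J.
Q = 0 for an adiabatic process, so W = −ΔU = 16000 J.
Work done on the gas = −W_by = -16000 J.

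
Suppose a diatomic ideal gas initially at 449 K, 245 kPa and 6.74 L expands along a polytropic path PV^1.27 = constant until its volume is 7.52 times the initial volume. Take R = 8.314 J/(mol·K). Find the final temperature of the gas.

Polytropic n=1.27: T₂ = T₁(V₁/V₂)^(n−1) = 449×(0.133)^0.27 = 260 K; P₂ = P₁(V₁/V₂)^n = 18.9 kPa.

260 K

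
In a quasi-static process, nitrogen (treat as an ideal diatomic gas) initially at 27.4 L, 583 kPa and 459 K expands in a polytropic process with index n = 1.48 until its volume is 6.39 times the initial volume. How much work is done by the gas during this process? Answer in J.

19600 J

n = P₁V₁/(RT₁) = 583×27.4/(8.314×459) = 4.19 mol.
Polytropic n=1.48: T₂ = T₁(V₁/V₂)^(n−1) = 459×(0.156)^0.48 = 188 K; P₂ = P₁(V₁/V₂)^n = 37.5 kPa.
W = (P₁V₁−P₂V₂)/(n−1) = (583×27.4−37.5×175)/0.48 = 19600 J.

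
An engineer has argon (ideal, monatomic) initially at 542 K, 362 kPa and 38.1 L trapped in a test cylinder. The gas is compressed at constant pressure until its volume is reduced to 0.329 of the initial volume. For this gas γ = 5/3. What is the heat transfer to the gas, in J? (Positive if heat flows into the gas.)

-23100 J

n = P₁V₁/(RT₁) = 362×38.1/(8.314×542) = 3.06 mol.
Isobaric: P stays 362 kPa; V/T = const ⇒ T₂ = 178 K, V₂ = 12.5 L.
W = PΔV = 362×(12.5−38.1) kPa·L = -9250 J.
ΔU = nCvΔT = 3.06×12.5×(178−542) = -13900 J.
Q = ΔU + W = nCpΔT = -23100 J.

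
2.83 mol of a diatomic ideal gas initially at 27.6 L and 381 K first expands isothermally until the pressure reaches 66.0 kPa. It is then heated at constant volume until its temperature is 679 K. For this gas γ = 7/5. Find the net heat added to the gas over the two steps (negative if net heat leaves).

P₁ = nRT₁/V₁ = 2.83×8.314×381/27.6 = 325 kPa.
Step 1 — Isothermal: T stays 381 K; PV = const ⇒ V₂ = 136 L, P₂ = 66.0 kPa.
ΔU = 0 (ideal gas, T constant).
W = nRT ln(V₂/V₁) = 2.83×8.314×381×ln(4.92) = 14300 J.
Q = ΔU + W = 14300 J.
State after step 1: P = 66.0 kPa, V = 136 L, T = 381 K.
Step 2 — Isochoric: V stays 136 L; P/T = const ⇒ T₂ = 679 K, P₂ = 118 kPa.
W = 0 (no volume change).
ΔU = nCvΔT = 2.83×20.8×(679−381) = 17500 J.
Q = ΔU = 17500 J.
Net over both steps: W = 14300 J, Q = 31800 J, ΔU = 17500 J.

31800 J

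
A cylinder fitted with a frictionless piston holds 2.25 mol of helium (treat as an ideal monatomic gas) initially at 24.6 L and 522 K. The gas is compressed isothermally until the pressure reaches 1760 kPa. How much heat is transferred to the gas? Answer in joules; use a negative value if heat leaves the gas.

-14500 J

P₁ = nRT₁/V₁ = 2.25×8.314×522/24.6 = 397 kPa.
Isothermal: T stays 522 K; PV = const ⇒ V₂ = 5.55 L, P₂ = 1760 kPa.
ΔU = 0 (ideal gas, T constant).
W = nRT ln(V₂/V₁) = 2.25×8.314×522×ln(0.226) = -14500 J.
Q = ΔU + W = -14500 J.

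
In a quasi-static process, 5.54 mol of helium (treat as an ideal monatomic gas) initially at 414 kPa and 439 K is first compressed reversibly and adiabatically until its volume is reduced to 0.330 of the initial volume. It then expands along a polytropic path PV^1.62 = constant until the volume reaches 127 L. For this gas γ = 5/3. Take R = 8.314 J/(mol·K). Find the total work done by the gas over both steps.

V₁ = nRT₁/P₁ = 5.54×8.314×439/414 = 48.8 L.
Step 1 — Adiabatic: TV^(γ−1) = const ⇒ T₂ = 439×(3.03)^0.667 = 919 K; PV^γ = const ⇒ P₂ = 2630 kPa.
ΔU = nCvΔT = 5.54×12.5×(919−439) = 33200 J.
Q = 0 for an adiabatic process, so W = −ΔU = -33200 J.
State after step 1: P = 2630 kPa, V = 16.1 L, T = 919 K.
Step 2 — Polytropic n=1.62: T₂ = T₁(V₁/V₂)^(n−1) = 919×(0.127)^0.62 = 256 K; P₂ = P₁(V₁/V₂)^n = 92.7 kPa.
W = (P₁V₁−P₂V₂)/(n−1) = (2630×16.1−92.7×127)/0.62 = 49300 J.
ΔU = nCvΔT = 5.54×12.5×(256−919) = -45900 J.
Q = ΔU + W = 3450 J.
Net over both steps: W = 16100 J, Q = 3450 J, ΔU = -12700 J.

16100 J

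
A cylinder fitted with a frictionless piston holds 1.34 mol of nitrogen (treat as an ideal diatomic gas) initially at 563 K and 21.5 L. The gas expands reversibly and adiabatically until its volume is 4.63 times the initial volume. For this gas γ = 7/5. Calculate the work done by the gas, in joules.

7190 J

P₁ = nRT₁/V₁ = 1.34×8.314×563/21.5 = 292 kPa.
Adiabatic: TV^(γ−1) = const ⇒ T₂ = 563×(0.216)^0.400 = 305 K; PV^γ = const ⇒ P₂ = 34.1 kPa.
ΔU = nCvΔT = 1.34×20.8×(305−563) = -7190 J.
Q = 0 for an adiabatic process, so W = −ΔU = 7190 J.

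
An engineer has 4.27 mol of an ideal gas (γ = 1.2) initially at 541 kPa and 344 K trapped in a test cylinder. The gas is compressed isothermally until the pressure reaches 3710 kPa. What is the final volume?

3.29 L

V₁ = nRT₁/P₁ = 4.27×8.314×344/541 = 22.6 L.
Isothermal: T stays 344 K; PV = const ⇒ V₂ = 3.29 L, P₂ = 3710 kPa.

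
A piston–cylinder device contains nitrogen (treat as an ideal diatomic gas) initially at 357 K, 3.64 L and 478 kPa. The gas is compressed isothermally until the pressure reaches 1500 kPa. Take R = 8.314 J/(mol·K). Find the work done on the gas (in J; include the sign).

1990 J

n = P₁V₁/(RT₁) = 478×3.64/(8.314×357) = 0.586 mol.
Isothermal: T stays 357 K; PV = const ⇒ V₂ = 1.16 L, P₂ = 1500 kPa.
W = nRT ln(V₂/V₁) = 0.586×8.314×357×ln(0.319) = -1990 J.
Work done on the gas = −W_by = 1990 J.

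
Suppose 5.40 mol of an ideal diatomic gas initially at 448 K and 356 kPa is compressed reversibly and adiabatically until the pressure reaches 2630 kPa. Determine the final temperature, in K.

V₁ = nRT₁/P₁ = 5.40×8.314×448/356 = 56.5 L.
Adiabatic: T₂/T₁ = (P₂/P₁)^((γ−1)/γ) ⇒ T₂ = 448×(7.39)^0.286 = 793 K; V₂ = 13.5 L.

793 K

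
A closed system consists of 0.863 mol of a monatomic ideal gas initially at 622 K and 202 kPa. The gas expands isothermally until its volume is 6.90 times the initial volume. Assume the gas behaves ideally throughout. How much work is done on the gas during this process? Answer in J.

-8620 J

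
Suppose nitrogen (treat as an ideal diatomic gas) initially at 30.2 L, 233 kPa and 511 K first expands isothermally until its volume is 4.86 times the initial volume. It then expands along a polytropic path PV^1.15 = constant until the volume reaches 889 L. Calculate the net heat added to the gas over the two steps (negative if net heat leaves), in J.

n = P₁V₁/(RT₁) = 233×30.2/(8.314×511) = 1.66 mol.
Step 1 — Isothermal: T stays 511 K; PV = const ⇒ V₂ = 147 L, P₂ = 47.9 kPa.
ΔU = 0 (ideal gas, T constant).
W = nRT ln(V₂/V₁) = 1.66×8.314×511×ln(4.86) = 11100 J.
Q = ΔU + W = 11100 J.
State after step 1: P = 47.9 kPa, V = 147 L, T = 511 K.
Step 2 — Polytropic n=1.15: T₂ = T₁(V₁/V₂)^(n−1) = 511×(0.165)^0.15 = 390 K; P₂ = P₁(V₁/V₂)^n = 6.04 kPa.
W = (P₁V₁−P₂V₂)/(n−1) = (47.9×147−6.04×889)/0.15 = 11100 J.
ΔU = nCvΔT = 1.66×20.8×(390−511) = -4160 J.
Q = ΔU + W = 6940 J.
Net over both steps: W = 22200 J, Q = 18100 J, ΔU = -4160 J.

18100 J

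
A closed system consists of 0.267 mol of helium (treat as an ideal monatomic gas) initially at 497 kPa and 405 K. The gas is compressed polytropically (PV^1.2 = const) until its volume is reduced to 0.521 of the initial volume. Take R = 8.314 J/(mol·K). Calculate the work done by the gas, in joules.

-626 J

V₁ = nRT₁/P₁ = 0.267×8.314×405/497 = 1.81 L.
Polytropic n=1.2: T₂ = T₁(V₁/V₂)^(n−1) = 405×(1.92)^0.20 = 461 K; P₂ = P₁(V₁/V₂)^n = 1090 kPa.
W = (P₁V₁−P₂V₂)/(n−1) = (497×1.81−1090×0.942)/0.20 = -626 J.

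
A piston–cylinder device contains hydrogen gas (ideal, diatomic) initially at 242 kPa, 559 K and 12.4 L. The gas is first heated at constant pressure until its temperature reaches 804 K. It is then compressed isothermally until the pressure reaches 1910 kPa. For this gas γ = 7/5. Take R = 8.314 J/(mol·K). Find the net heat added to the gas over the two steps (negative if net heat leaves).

n = P₁V₁/(RT₁) = 242×12.4/(8.314×559) = 0.646 mol.
Step 1 — Isobaric: P stays 242 kPa; V/T = const ⇒ T₂ = 804 K, V₂ = 17.8 L.
W = PΔV = 242×(17.8−12.4) kPa·L = 1320 J.
ΔU = nCvΔT = 0.646×20.8×(804−559) = 3290 J.
Q = ΔU + W = nCpΔT = 4600 J.
State after step 1: P = 242 kPa, V = 17.8 L, T = 804 K.
Step 2 — Isothermal: T stays 804 K; PV = const ⇒ V₂ = 2.26 L, P₂ = 1910 kPa.
ΔU = 0 (ideal gas, T constant).
W = nRT ln(V₂/V₁) = 0.646×8.314×804×ln(0.127) = -8920 J.
Q = ΔU + W = -8920 J.
Net over both steps: W = -7600 J, Q = -4310 J, ΔU = 3290 J.

-4310 J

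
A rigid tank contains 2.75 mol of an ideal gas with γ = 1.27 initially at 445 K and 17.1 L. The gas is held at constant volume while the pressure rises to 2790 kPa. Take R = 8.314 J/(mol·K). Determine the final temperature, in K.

P₁ = nRT₁/V₁ = 2.75×8.314×445/17.1 = 595 kPa.
Isochoric: V stays 17.1 L; P/T = const ⇒ T₂ = 2090 K, P₂ = 2790 kPa.

2090 K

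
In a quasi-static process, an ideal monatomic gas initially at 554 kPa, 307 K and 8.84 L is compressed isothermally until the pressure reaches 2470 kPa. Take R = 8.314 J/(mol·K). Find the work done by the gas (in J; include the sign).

-7320 J

n = P₁V₁/(RT₁) = 554×8.84/(8.314×307) = 1.92 mol.
Isothermal: T stays 307 K; PV = const ⇒ V₂ = 1.98 L, P₂ = 2470 kPa.
W = nRT ln(V₂/V₁) = 1.92×8.314×307×ln(0.224) = -7320 J.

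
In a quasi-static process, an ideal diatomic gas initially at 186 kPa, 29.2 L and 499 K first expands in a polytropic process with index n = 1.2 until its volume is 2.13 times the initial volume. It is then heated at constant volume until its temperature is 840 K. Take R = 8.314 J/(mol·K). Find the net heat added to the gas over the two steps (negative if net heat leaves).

n = P₁V₁/(RT₁) = 186×29.2/(8.314×499) = 1.31 mol.
Step 1 — Polytropic n=1.2: T₂ = T₁(V₁/V₂)^(n−1) = 499×(0.469)^0.20 = 429 K; P₂ = P₁(V₁/V₂)^n = 75.1 kPa.
W = (P₁V₁−P₂V₂)/(n−1) = (186×29.2−75.1×62.2)/0.20 = 3810 J.
ΔU = nCvΔT = 1.31×20.8×(429−499) = -1910 J.
Q = ΔU + W = 1910 J.
State after step 1: P = 75.1 kPa, V = 62.2 L, T = 429 K.
Step 2 — Isochoric: V stays 62.2 L; P/T = const ⇒ T₂ = 840 K, P₂ = 147 kPa.
W = 0 (no volume change).
ΔU = nCvΔT = 1.31×20.8×(840−429) = 11200 J.
Q = ΔU = 11200 J.
Net over both steps: W = 3810 J, Q = 13100 J, ΔU = 9280 J.

13100 J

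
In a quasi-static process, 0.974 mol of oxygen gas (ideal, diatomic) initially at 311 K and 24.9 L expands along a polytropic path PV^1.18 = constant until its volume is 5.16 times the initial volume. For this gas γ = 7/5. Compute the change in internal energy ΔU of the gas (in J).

P₁ = nRT₁/V₁ = 0.974×8.314×311/24.9 = 101 kPa.
Polytropic n=1.18: T₂ = T₁(V₁/V₂)^(n−1) = 311×(0.194)^0.18 = 231 K; P₂ = P₁(V₁/V₂)^n = 14.6 kPa.
For an ideal gas ΔU = nCvΔT with Cv = (5/2)R = 20.8 J/(mol·K).
ΔU = 0.974×20.8×(231−311) = -1610 J.

-1610 J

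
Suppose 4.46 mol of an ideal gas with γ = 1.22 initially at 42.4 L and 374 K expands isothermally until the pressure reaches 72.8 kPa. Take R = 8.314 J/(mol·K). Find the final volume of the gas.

190 L

P₁ = nRT₁/V₁ = 4.46×8.314×374/42.4 = 327 kPa.
Isothermal: T stays 374 K; PV = const ⇒ V₂ = 190 L, P₂ = 72.8 kPa.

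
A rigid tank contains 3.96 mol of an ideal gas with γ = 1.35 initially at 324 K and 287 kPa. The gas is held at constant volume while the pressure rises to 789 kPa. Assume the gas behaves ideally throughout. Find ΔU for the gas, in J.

53300 J

V₁ = nRT₁/P₁ = 3.96×8.314×324/287 = 37.2 L.
Isochoric: V stays 37.2 L; P/T = const ⇒ T₂ = 891 K, P₂ = 789 kPa.
For an ideal gas ΔU = nCvΔT with Cv = R/(γ−1) = 23.8 J/(mol·K).
ΔU = 3.96×23.8×(891−324) = 53300 J.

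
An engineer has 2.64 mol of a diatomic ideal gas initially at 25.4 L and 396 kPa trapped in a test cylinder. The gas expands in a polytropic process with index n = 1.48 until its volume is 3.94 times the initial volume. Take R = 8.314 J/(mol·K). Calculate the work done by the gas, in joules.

10100 J

T₁ = P₁V₁/(nR) = 396×25.4/(2.64×8.314) = 458 K.
Polytropic n=1.48: T₂ = T₁(V₁/V₂)^(n−1) = 458×(0.254)^0.48 = 237 K; P₂ = P₁(V₁/V₂)^n = 52.0 kPa.
W = (P₁V₁−P₂V₂)/(n−1) = (396×25.4−52.0×100)/0.48 = 10100 J.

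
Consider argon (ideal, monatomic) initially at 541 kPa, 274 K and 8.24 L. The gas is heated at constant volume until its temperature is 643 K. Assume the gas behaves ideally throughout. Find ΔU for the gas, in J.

9010 J

n = P₁V₁/(RT₁) = 541×8.24/(8.314×274) = 1.96 mol.
Isochoric: V stays 8.24 L; P/T = const ⇒ T₂ = 643 K, P₂ = 1270 kPa.
For an ideal gas ΔU = nCvΔT with Cv = (3/2)R = 12.5 J/(mol·K).
ΔU = 1.96×12.5×(643−274) = 9010 J.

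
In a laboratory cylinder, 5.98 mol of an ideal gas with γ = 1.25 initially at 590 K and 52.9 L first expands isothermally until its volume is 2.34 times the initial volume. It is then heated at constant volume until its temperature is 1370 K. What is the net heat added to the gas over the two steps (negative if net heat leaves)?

P₁ = nRT₁/V₁ = 5.98×8.314×590/52.9 = 555 kPa.
Step 1 — Isothermal: T stays 590 K; PV = const ⇒ V₂ = 124 L, P₂ = 237 kPa.
ΔU = 0 (ideal gas, T constant).
W = nRT ln(V₂/V₁) = 5.98×8.314×590×ln(2.34) = 24900 J.
Q = ΔU + W = 24900 J.
State after step 1: P = 237 kPa, V = 124 L, T = 590 K.
Step 2 — Isochoric: V stays 124 L; P/T = const ⇒ T₂ = 1370 K, P₂ = 550 kPa.
W = 0 (no volume change).
ΔU = nCvΔT = 5.98×33.3×(1370−590) = 155000 J.
Q = ΔU = 155000 J.
Net over both steps: W = 24900 J, Q = 180000 J, ΔU = 155000 J.

180000 J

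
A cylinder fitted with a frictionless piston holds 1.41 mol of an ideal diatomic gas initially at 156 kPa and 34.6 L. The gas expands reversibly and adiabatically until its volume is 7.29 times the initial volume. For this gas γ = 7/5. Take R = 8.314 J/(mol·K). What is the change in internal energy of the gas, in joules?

-7400 J

T₁ = P₁V₁/(nR) = 156×34.6/(1.41×8.314) = 460 K.
Adiabatic: TV^(γ−1) = const ⇒ T₂ = 460×(0.137)^0.400 = 208 K; PV^γ = const ⇒ P₂ = 9.67 kPa.
For an ideal gas ΔU = nCvΔT with Cv = (5/2)R = 20.8 J/(mol·K).
ΔU = 1.41×20.8×(208−460) = -7400 J.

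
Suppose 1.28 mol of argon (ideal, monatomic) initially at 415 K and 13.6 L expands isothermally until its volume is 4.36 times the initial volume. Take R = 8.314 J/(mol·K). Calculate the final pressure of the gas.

P₁ = nRT₁/V₁ = 1.28×8.314×415/13.6 = 325 kPa.
Isothermal: T stays 415 K; PV = const ⇒ V₂ = 59.3 L, P₂ = 74.5 kPa.

74.5 kPa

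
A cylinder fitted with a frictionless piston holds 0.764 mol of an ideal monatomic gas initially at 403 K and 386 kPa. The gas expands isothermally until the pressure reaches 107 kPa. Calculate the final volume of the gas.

V₁ = nRT₁/P₁ = 0.764×8.314×403/386 = 6.63 L.
Isothermal: T stays 403 K; PV = const ⇒ V₂ = 23.9 L, P₂ = 107 kPa.

23.9 L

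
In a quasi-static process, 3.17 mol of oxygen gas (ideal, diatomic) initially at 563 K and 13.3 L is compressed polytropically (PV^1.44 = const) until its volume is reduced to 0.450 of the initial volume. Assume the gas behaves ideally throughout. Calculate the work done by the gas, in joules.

P₁ = nRT₁/V₁ = 3.17×8.314×563/13.3 = 1120 kPa.
Polytropic n=1.44: T₂ = T₁(V₁/V₂)^(n−1) = 563×(2.22)^0.44 = 800 K; P₂ = P₁(V₁/V₂)^n = 3520 kPa.
W = (P₁V₁−P₂V₂)/(n−1) = (1120×13.3−3520×5.99)/0.44 = -14200 J.

-14200 J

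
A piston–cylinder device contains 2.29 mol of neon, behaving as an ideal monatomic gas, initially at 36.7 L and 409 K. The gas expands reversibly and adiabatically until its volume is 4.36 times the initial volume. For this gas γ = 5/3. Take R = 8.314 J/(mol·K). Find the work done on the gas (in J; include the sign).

P₁ = nRT₁/V₁ = 2.29×8.314×409/36.7 = 212 kPa.
Adiabatic: TV^(γ−1) = const ⇒ T₂ = 409×(0.229)^0.667 = 153 K; PV^γ = const ⇒ P₂ = 18.2 kPa.
ΔU = nCvΔT = 2.29×12.5×(153−409) = -7300 J.
Q = 0 for an adiabatic process, so W = −ΔU = 7300 J.
Work done on the gas = −W_by = -7300 J.

-7300 J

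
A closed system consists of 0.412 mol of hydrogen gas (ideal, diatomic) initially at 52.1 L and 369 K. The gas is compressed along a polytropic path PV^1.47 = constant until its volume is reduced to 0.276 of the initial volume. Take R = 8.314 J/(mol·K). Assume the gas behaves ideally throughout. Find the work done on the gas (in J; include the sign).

2240 J

P₁ = nRT₁/V₁ = 0.412×8.314×369/52.1 = 24.3 kPa.
Polytropic n=1.47: T₂ = T₁(V₁/V₂)^(n−1) = 369×(3.62)^0.47 = 676 K; P₂ = P₁(V₁/V₂)^n = 161 kPa.
W = (P₁V₁−P₂V₂)/(n−1) = (24.3×52.1−161×14.4)/0.47 = -2240 J.
Work done on the gas = −W_by = 2240 J.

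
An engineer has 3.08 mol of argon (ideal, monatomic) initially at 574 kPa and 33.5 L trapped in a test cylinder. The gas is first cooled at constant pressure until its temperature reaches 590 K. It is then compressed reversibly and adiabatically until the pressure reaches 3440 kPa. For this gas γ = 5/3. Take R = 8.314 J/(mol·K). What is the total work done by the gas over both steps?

T₁ = P₁V₁/(nR) = 574×33.5/(3.08×8.314) = 751 K.
Step 1 — Isobaric: P stays 574 kPa; V/T = const ⇒ T₂ = 590 K, V₂ = 26.3 L.
W = PΔV = 574×(26.3−33.5) kPa·L = -4120 J.
ΔU = nCvΔT = 3.08×12.5×(590−751) = -6180 J.
Q = ΔU + W = nCpΔT = -10300 J.
State after step 1: P = 574 kPa, V = 26.3 L, T = 590 K.
Step 2 — Adiabatic: T₂/T₁ = (P₂/P₁)^((γ−1)/γ) ⇒ T₂ = 590×(5.99)^0.400 = 1210 K; V₂ = 8.99 L.
ΔU = nCvΔT = 3.08×12.5×(1210−590) = 23700 J.
Q = 0 for an adiabatic process, so W = −ΔU = -23700 J.
Net over both steps: W = -27800 J, Q = -10300 J, ΔU = 17500 J.

-27800 J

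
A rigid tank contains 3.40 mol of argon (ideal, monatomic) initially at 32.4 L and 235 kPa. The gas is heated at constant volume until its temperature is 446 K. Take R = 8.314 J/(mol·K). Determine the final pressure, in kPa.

389 kPa

T₁ = P₁V₁/(nR) = 235×32.4/(3.40×8.314) = 269 K.
Isochoric: V stays 32.4 L; P/T = const ⇒ T₂ = 446 K, P₂ = 389 kPa.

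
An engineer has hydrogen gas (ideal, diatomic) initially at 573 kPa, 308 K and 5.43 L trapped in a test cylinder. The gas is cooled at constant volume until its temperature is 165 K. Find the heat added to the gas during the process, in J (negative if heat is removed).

-3610 J

n = P₁V₁/(RT₁) = 573×5.43/(8.314×308) = 1.22 mol.
Isochoric: V stays 5.43 L; P/T = const ⇒ T₂ = 165 K, P₂ = 307 kPa.
W = 0 (no volume change).
ΔU = nCvΔT = 1.22×20.8×(165−308) = -3610 J.
Q = ΔU = -3610 J.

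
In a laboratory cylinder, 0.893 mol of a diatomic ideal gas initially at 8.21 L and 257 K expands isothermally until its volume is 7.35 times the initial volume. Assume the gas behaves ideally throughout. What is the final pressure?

31.6 kPa

P₁ = nRT₁/V₁ = 0.893×8.314×257/8.21 = 232 kPa.
Isothermal: T stays 257 K; PV = const ⇒ V₂ = 60.3 L, P₂ = 31.6 kPa.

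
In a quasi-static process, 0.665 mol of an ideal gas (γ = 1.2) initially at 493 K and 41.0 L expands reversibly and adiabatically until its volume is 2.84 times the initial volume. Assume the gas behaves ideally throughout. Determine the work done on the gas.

-2570 J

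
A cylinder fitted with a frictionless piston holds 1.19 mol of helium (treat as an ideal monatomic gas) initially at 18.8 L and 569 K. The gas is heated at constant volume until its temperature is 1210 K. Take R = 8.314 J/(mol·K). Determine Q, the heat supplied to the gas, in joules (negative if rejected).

9510 J

P₁ = nRT₁/V₁ = 1.19×8.314×569/18.8 = 299 kPa.
Isochoric: V stays 18.8 L; P/T = const ⇒ T₂ = 1210 K, P₂ = 637 kPa.
W = 0 (no volume change).
ΔU = nCvΔT = 1.19×12.5×(1210−569) = 9510 J.
Q = ΔU = 9510 J.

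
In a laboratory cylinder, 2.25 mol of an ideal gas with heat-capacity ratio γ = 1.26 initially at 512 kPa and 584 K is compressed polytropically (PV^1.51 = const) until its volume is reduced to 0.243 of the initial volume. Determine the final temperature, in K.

1200 K

V₁ = nRT₁/P₁ = 2.25×8.314×584/512 = 21.3 L.
Polytropic n=1.51: T₂ = T₁(V₁/V₂)^(n−1) = 584×(4.12)^0.51 = 1200 K; P₂ = P₁(V₁/V₂)^n = 4340 kPa.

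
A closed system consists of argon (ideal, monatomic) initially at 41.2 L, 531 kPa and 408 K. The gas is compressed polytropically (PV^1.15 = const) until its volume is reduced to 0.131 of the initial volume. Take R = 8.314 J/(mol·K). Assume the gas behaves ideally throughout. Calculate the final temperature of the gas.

553 K

Polytropic n=1.15: T₂ = T₁(V₁/V₂)^(n−1) = 408×(7.63)^0.15 = 553 K; P₂ = P₁(V₁/V₂)^n = 5500 kPa.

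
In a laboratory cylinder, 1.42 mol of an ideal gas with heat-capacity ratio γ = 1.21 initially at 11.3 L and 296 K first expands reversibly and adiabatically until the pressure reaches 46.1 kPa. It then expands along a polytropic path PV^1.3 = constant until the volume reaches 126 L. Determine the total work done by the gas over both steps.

6540 J

P₁ = nRT₁/V₁ = 1.42×8.314×296/11.3 = 309 kPa.
Step 1 — Adiabatic: T₂/T₁ = (P₂/P₁)^((γ−1)/γ) ⇒ T₂ = 296×(0.149)^0.174 = 213 K; V₂ = 54.5 L.
ΔU = nCvΔT = 1.42×39.6×(213−296) = -4680 J.
Q = 0 for an adiabatic process, so W = −ΔU = 4680 J.
State after step 1: P = 46.1 kPa, V = 54.5 L, T = 213 K.
Step 2 — Polytropic n=1.3: T₂ = T₁(V₁/V₂)^(n−1) = 213×(0.432)^0.30 = 165 K; P₂ = P₁(V₁/V₂)^n = 15.5 kPa.
W = (P₁V₁−P₂V₂)/(n−1) = (46.1×54.5−15.5×126)/0.30 = 1860 J.
ΔU = nCvΔT = 1.42×39.6×(165−213) = -2660 J.
Q = ΔU + W = -798 J.
Net over both steps: W = 6540 J, Q = -798 J, ΔU = -7340 J.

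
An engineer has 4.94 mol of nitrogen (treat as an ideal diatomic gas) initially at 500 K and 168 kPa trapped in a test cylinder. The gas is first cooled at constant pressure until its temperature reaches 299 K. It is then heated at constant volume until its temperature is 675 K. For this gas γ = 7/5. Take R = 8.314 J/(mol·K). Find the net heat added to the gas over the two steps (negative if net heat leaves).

V₁ = nRT₁/P₁ = 4.94×8.314×500/168 = 122 L.
Step 1 — Isobaric: P stays 168 kPa; V/T = const ⇒ T₂ = 299 K, V₂ = 73.1 L.
W = PΔV = 168×(73.1−122) kPa·L = -8260 J.
ΔU = nCvΔT = 4.94×20.8×(299−500) = -20600 J.
Q = ΔU + W = nCpΔT = -28900 J.
State after step 1: P = 168 kPa, V = 73.1 L, T = 299 K.
Step 2 — Isochoric: V stays 73.1 L; P/T = const ⇒ T₂ = 675 K, P₂ = 379 kPa.
W = 0 (no volume change).
ΔU = nCvΔT = 4.94×20.8×(675−299) = 38600 J.
Q = ΔU = 38600 J.
Net over both steps: W = -8260 J, Q = 9710 J, ΔU = 18000 J.

9710 J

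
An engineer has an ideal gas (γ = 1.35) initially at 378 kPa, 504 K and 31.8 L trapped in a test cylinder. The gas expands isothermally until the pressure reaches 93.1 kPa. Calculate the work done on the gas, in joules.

-16800 J

n = P₁V₁/(RT₁) = 378×31.8/(8.314×504) = 2.87 mol.
Isothermal: T stays 504 K; PV = const ⇒ V₂ = 129 L, P₂ = 93.1 kPa.
W = nRT ln(V₂/V₁) = 2.87×8.314×504×ln(4.06) = 16800 J.
Work done on the gas = −W_by = -16800 J.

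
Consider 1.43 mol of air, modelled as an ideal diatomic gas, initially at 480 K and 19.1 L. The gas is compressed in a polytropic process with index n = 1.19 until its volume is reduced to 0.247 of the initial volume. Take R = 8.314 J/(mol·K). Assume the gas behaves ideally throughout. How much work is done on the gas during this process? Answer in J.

9140 J

P₁ = nRT₁/V₁ = 1.43×8.314×480/19.1 = 299 kPa.
Polytropic n=1.19: T₂ = T₁(V₁/V₂)^(n−1) = 480×(4.05)^0.19 = 626 K; P₂ = P₁(V₁/V₂)^n = 1580 kPa.
W = (P₁V₁−P₂V₂)/(n−1) = (299×19.1−1580×4.72)/0.19 = -9140 J.
Work done on the gas = −W_by = 9140 J.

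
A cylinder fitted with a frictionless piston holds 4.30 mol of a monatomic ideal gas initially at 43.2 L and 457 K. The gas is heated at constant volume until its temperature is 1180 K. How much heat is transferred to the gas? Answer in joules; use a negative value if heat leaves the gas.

38800 J

P₁ = nRT₁/V₁ = 4.30×8.314×457/43.2 = 378 kPa.
Isochoric: V stays 43.2 L; P/T = const ⇒ T₂ = 1180 K, P₂ = 977 kPa.
W = 0 (no volume change).
ΔU = nCvΔT = 4.30×12.5×(1180−457) = 38800 J.
Q = ΔU = 38800 J.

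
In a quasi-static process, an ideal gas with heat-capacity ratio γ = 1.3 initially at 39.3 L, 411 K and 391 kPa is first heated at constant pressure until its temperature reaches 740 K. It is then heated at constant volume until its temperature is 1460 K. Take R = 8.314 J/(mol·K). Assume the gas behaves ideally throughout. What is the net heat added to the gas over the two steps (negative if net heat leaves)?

143000 J

n = P₁V₁/(RT₁) = 391×39.3/(8.314×411) = 4.50 mol.
Step 1 — Isobaric: P stays 391 kPa; V/T = const ⇒ T₂ = 740 K, V₂ = 70.8 L.
W = PΔV = 391×(70.8−39.3) kPa·L = 12300 J.
ΔU = nCvΔT = 4.50×27.7×(740−411) = 41000 J.
Q = ΔU + W = nCpΔT = 53300 J.
State after step 1: P = 391 kPa, V = 70.8 L, T = 740 K.
Step 2 — Isochoric: V stays 70.8 L; P/T = const ⇒ T₂ = 1460 K, P₂ = 771 kPa.
W = 0 (no volume change).
ΔU = nCvΔT = 4.50×27.7×(1460−740) = 89700 J.
Q = ΔU = 89700 J.
Net over both steps: W = 12300 J, Q = 143000 J, ΔU = 131000 J.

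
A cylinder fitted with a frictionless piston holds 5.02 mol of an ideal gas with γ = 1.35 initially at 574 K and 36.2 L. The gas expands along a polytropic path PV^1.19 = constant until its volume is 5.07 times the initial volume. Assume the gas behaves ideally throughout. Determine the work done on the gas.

-33500 J

P₁ = nRT₁/V₁ = 5.02×8.314×574/36.2 = 662 kPa.
Polytropic n=1.19: T₂ = T₁(V₁/V₂)^(n−1) = 574×(0.197)^0.19 = 422 K; P₂ = P₁(V₁/V₂)^n = 95.9 kPa.
W = (P₁V₁−P₂V₂)/(n−1) = (662×36.2−95.9×184)/0.19 = 33500 J.
Work done on the gas = −W_by = -33500 J.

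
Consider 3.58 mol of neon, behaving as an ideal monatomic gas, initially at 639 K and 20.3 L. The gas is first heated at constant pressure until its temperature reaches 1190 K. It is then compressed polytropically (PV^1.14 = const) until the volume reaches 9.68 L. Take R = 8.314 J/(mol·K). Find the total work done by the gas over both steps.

-36800 J

P₁ = nRT₁/V₁ = 3.58×8.314×639/20.3 = 937 kPa.
Step 1 — Isobaric: P stays 937 kPa; V/T = const ⇒ T₂ = 1190 K, V₂ = 37.8 L.
W = PΔV = 937×(37.8−20.3) kPa·L = 16400 J.
ΔU = nCvΔT = 3.58×12.5×(1190−639) = 24600 J.
Q = ΔU + W = nCpΔT = 41000 J.
State after step 1: P = 937 kPa, V = 37.8 L, T = 1190 K.
Step 2 — Polytropic n=1.14: T₂ = T₁(V₁/V₂)^(n−1) = 1190×(3.91)^0.14 = 1440 K; P₂ = P₁(V₁/V₂)^n = 4430 kPa.
W = (P₁V₁−P₂V₂)/(n−1) = (937×37.8−4430×9.68)/0.14 = -53200 J.
ΔU = nCvΔT = 3.58×12.5×(1440−1190) = 11200 J.
Q = ΔU + W = -42000 J.
Net over both steps: W = -36800 J, Q = -999 J, ΔU = 35800 J.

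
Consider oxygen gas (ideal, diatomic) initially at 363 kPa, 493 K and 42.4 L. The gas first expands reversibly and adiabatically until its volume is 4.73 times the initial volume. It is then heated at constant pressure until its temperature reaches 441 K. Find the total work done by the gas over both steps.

n = P₁V₁/(RT₁) = 363×42.4/(8.314×493) = 3.76 mol.
Step 1 — Adiabatic: TV^(γ−1) = const ⇒ T₂ = 493×(0.211)^0.400 = 265 K; PV^γ = const ⇒ P₂ = 41.2 kPa.
ΔU = nCvΔT = 3.76×20.8×(265−493) = -17800 J.
Q = 0 for an adiabatic process, so W = −ΔU = 17800 J.
State after step 1: P = 41.2 kPa, V = 201 L, T = 265 K.
Step 2 — Isobaric: P stays 41.2 kPa; V/T = const ⇒ T₂ = 441 K, V₂ = 334 L.
W = PΔV = 41.2×(334−201) kPa·L = 5500 J.
ΔU = nCvΔT = 3.76×20.8×(441−265) = 13800 J.
Q = ΔU + W = nCpΔT = 19300 J.
Net over both steps: W = 23300 J, Q = 19300 J, ΔU = -4060 J.

23300 J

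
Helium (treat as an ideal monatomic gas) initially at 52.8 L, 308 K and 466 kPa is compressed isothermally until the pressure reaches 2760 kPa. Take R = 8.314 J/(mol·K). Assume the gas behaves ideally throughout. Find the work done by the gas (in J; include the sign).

n = P₁V₁/(RT₁) = 466×52.8/(8.314×308) = 9.61 mol.
Isothermal: T stays 308 K; PV = const ⇒ V₂ = 8.91 L, P₂ = 2760 kPa.
W = nRT ln(V₂/V₁) = 9.61×8.314×308×ln(0.169) = -43800 J.

-43800 J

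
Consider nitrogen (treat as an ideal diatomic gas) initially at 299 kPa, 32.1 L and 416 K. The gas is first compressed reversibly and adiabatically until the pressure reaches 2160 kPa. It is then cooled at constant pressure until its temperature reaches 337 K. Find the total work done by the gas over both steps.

n = P₁V₁/(RT₁) = 299×32.1/(8.314×416) = 2.78 mol.
Step 1 — Adiabatic: T₂/T₁ = (P₂/P₁)^((γ−1)/γ) ⇒ T₂ = 416×(7.22)^0.286 = 732 K; V₂ = 7.82 L.
ΔU = nCvΔT = 2.78×20.8×(732−416) = 18200 J.
Q = 0 for an adiabatic process, so W = −ΔU = -18200 J.
State after step 1: P = 2160 kPa, V = 7.82 L, T = 732 K.
Step 2 — Isobaric: P stays 2160 kPa; V/T = const ⇒ T₂ = 337 K, V₂ = 3.60 L.
W = PΔV = 2160×(3.60−7.82) kPa·L = -9110 J.
ΔU = nCvΔT = 2.78×20.8×(337−732) = -22800 J.
Q = ΔU + W = nCpΔT = -31900 J.
Net over both steps: W = -27300 J, Q = -31900 J, ΔU = -4560 J.

-27300 J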